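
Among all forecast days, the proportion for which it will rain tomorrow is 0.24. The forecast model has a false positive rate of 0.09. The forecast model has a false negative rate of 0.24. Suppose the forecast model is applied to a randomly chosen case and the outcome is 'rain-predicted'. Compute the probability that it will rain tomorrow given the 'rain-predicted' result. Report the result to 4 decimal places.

Let H be the event that it will rain tomorrow. P(H) = 0.24, so P(¬H) = 0.76. With E the 'rain-predicted' result, P(E|H) = 0.76 and P(E|¬H) = 0.09.
P(E) = 0.76·0.24 + 0.09·0.76 = 0.18240 + 0.068400 = 0.25080.
By Bayes' theorem, P(H|E) = 0.18240 / 0.25080 = 0.7273.

P(H | E) ≈ 0.7273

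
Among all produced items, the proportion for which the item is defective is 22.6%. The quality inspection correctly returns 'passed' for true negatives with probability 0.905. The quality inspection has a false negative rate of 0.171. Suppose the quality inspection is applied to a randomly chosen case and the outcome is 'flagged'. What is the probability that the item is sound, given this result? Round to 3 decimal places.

Write H for 'the item is defective'. Prior odds H:¬H = 0.226/0.774 = 0.29199. For the 'flagged' outcome, the likelihood ratio is 0.829/0.095 = 8.7263.
Posterior odds = 0.29199 × 8.7263 = 2.5480, so P(H|E) = 2.5480/(1+2.5480) = 0.718. Then P(¬H|E) = 1 − 0.718 = 0.282.

P(¬H | E) ≈ 0.282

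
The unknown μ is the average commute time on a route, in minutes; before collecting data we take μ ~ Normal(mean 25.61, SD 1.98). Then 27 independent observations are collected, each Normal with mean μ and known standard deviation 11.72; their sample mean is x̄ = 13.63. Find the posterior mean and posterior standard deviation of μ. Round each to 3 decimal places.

With known σ, the Normal prior is conjugate. Weight on the data is w = (n/σ²)/(n/σ² + 1/τ₀²) = 0.196566/(0.196566+0.255076) = 0.43523.
Posterior mean = w·x̄ + (1−w)·μ₀ = 0.43523·13.63 + 0.56477·25.61 = 20.396. Posterior variance = 1/(0.196566+0.255076) = 2.21414, so SD = 1.488.

Posterior mean ≈ 20.396; posterior SD ≈ 1.488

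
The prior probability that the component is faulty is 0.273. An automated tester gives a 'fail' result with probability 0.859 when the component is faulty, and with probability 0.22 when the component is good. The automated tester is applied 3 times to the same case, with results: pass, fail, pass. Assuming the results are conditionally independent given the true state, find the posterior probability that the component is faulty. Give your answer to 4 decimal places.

Posterior P(H) ≈ 0.0457

With H the event that the component is faulty, the joint likelihood of the observed sequence is P(data|H) = 0.141·0.859·0.141 = 0.017078 and P(data|¬H) = 0.78·0.22·0.78 = 0.13385.
Bayes: P(H|data) = 0.273·0.017078 / (0.273·0.017078 + 0.727·0.13385) = 0.0046622/0.10197 = 0.0457.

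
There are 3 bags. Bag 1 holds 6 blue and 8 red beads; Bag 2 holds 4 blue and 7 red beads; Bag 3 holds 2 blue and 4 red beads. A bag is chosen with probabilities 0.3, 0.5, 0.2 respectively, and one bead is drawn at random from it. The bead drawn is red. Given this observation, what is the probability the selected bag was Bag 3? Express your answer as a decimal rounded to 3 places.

Posterior probability ≈ 0.214

P(red|Bag 1) = 0.5714; P(red|Bag 2) = 0.6364; P(red|Bag 3) = 0.6667.
Prior × likelihood for each source: 0.3·0.5714=0.1714, 0.5·0.6364=0.3182, 0.2·0.6667=0.1333. Summing gives P(red) = 0.62294.
P(Bag 3 | red) = 0.1333 / 0.62294 = 0.214.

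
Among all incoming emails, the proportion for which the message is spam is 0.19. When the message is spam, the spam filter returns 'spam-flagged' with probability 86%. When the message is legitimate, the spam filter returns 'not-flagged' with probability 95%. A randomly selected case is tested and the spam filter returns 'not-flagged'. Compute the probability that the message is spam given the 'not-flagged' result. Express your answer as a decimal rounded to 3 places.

Let H be the event that the message is spam. P(H) = 0.19, so P(¬H) = 0.81. With E the 'not-flagged' result, P(E|H) = 0.14 and P(E|¬H) = 0.95.
P(E) = 0.14·0.19 + 0.95·0.81 = 0.026600 + 0.76950 = 0.79610.
By Bayes' theorem, P(H|E) = 0.026600 / 0.79610 = 0.033.

P(H | E) ≈ 0.033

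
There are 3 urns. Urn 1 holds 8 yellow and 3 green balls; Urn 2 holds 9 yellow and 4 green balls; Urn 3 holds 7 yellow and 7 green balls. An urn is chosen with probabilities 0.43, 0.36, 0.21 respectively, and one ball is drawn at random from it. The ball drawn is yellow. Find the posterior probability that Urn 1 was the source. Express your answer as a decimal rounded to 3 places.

P(yellow|Urn 1) = 0.7273; P(yellow|Urn 2) = 0.6923; P(yellow|Urn 3) = 0.5.
Prior × likelihood for each source: 0.43·0.7273=0.3127, 0.36·0.6923=0.2492, 0.21·0.5=0.1050. Summing gives P(yellow) = 0.66696.
P(Urn 1 | yellow) = 0.3127 / 0.66696 = 0.469.

Posterior probability ≈ 0.469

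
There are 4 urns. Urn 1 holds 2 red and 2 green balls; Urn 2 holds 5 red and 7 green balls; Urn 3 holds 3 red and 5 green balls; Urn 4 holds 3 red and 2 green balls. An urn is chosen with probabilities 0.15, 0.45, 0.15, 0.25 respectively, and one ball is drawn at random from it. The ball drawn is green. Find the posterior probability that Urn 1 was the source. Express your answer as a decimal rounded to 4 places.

Tabulate prior·likelihood by source: [1] prior 0.15, lik 0.5, product 0.07500; [2] prior 0.45, lik 0.5833, product 0.2625; [3] prior 0.15, lik 0.625, product 0.09375; [4] prior 0.25, lik 0.4, product 0.1000.
Normalizing constant = 0.53125; the posterior for Urn 1 is its product over the sum, 0.07500/0.53125 = 0.1412.

Posterior probability ≈ 0.1412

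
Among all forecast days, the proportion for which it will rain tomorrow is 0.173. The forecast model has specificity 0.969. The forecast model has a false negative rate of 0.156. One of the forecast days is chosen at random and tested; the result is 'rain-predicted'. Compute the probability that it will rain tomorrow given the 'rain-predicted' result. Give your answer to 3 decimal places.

P(H | E) ≈ 0.851

Let H be the event that it will rain tomorrow. P(H) = 0.173, so P(¬H) = 0.827. With E the 'rain-predicted' result, P(E|H) = 0.844 and P(E|¬H) = 0.031.
P(E) = 0.844·0.173 + 0.031·0.827 = 0.14601 + 0.025637 = 0.17165.
By Bayes' theorem, P(H|E) = 0.14601 / 0.17165 = 0.851.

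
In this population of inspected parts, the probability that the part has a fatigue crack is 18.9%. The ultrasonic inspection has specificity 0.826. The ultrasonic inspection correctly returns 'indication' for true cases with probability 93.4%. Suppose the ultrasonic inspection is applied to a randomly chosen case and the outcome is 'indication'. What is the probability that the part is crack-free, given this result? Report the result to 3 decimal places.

Write H for 'the part has a fatigue crack'. Prior odds H:¬H = 0.189/0.811 = 0.23305. For the 'indication' outcome, the likelihood ratio is 0.934/0.174 = 5.3678.
Posterior odds = 0.23305 × 5.3678 = 1.2509, so P(H|E) = 1.2509/(1+1.2509) = 0.556. Then P(¬H|E) = 1 − 0.556 = 0.444.

P(¬H | E) ≈ 0.444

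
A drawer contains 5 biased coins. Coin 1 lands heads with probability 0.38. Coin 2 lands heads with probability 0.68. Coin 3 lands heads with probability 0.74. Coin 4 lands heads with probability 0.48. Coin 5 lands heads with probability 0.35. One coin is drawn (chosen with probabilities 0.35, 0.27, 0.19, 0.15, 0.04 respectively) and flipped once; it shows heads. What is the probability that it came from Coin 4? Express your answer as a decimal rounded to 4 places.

Posterior probability ≈ 0.1325

P(heads|C1) = 0.38; P(heads|C2) = 0.68; P(heads|C3) = 0.74; P(heads|C4) = 0.48; P(heads|C5) = 0.35.
Prior × likelihood for each source: 0.35·0.38=0.1330, 0.27·0.68=0.1836, 0.19·0.74=0.1406, 0.15·0.48=0.07200, 0.04·0.35=0.01400. Summing gives P(heads) = 0.54320.
P(Coin 4 | heads) = 0.07200 / 0.54320 = 0.1325.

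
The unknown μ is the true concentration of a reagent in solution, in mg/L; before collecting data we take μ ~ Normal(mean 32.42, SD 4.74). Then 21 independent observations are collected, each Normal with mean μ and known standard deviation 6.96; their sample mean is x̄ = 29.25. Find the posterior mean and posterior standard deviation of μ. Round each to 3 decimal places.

Posterior mean ≈ 29.545; posterior SD ≈ 1.446

With known σ, the Normal prior is conjugate. Weight on the data is w = (n/σ²)/(n/σ² + 1/τ₀²) = 0.433512/(0.433512+0.0445085) = 0.90689.
Posterior mean = w·x̄ + (1−w)·μ₀ = 0.90689·29.25 + 0.093110·32.42 = 29.545. Posterior variance = 1/(0.433512+0.0445085) = 2.09196, so SD = 1.446.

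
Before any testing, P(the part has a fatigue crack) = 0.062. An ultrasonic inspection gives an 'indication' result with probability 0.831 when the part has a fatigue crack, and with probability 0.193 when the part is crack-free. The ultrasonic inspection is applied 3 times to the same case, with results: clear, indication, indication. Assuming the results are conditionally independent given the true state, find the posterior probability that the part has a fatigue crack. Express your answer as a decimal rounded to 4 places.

Let H be the event that the part has a fatigue crack; start with P(H) = 0.062. P('indication'|H) = 0.831, P('indication'|¬H) = 0.193.
Update on result 1 ('clear'): P(H) ← 0.169·0.0620 / (0.169·0.0620 + 0.807·0.9380) = 0.010478/0.76744 = 0.0137.
Update on result 2 ('indication'): P(H) ← 0.831·0.0137 / (0.831·0.0137 + 0.193·0.9863) = 0.011346/0.20171 = 0.0562.
Update on result 3 ('indication'): P(H) ← 0.831·0.0562 / (0.831·0.0562 + 0.193·0.9438) = 0.046742/0.22889 = 0.2042.

Posterior P(H) ≈ 0.2042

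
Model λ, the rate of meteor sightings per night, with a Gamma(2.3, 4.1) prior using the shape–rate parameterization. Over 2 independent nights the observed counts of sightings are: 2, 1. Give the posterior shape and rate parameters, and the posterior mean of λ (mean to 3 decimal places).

Total count ∑xᵢ = 3 over n = 2 nights.
Gamma is conjugate to the Poisson likelihood: posterior is Gamma(shape = 2.3+3 = 5.3, rate = 4.1+2 = 6.1).
Posterior mean = shape/rate = 5.3/6.1 = 0.869.

Posterior: Gamma(shape=5.3, rate=6.1); mean ≈ 0.869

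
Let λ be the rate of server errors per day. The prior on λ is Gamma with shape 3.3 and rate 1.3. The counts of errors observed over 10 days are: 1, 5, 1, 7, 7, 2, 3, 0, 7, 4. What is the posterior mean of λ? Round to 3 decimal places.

Posterior mean ≈ 3.566

Total count ∑xᵢ = 37 over n = 10 days.
Gamma is conjugate to the Poisson likelihood: posterior is Gamma(shape = 3.3+37 = 40.3, rate = 1.3+10 = 11.3).
E[λ | data] = 40.3/11.3 = 3.566.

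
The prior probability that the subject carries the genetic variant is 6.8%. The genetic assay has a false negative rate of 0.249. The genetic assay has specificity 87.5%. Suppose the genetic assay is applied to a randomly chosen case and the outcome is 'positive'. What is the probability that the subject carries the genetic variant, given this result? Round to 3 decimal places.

Let H be the event that the subject carries the genetic variant. P(H) = 0.068, so P(¬H) = 0.932. With E the 'positive' result, P(E|H) = 0.751 and P(E|¬H) = 0.125.
P(E) = 0.751·0.068 + 0.125·0.932 = 0.051068 + 0.11650 = 0.16757.
By Bayes' theorem, P(H|E) = 0.051068 / 0.16757 = 0.305.

P(H | E) ≈ 0.305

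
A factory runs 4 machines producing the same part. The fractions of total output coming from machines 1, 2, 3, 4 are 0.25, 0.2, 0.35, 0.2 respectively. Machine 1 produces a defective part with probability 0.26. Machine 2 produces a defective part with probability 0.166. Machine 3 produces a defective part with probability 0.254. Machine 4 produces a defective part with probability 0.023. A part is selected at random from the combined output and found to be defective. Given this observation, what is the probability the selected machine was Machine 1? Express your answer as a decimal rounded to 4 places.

Tabulate prior·likelihood by source: [1] prior 0.25, lik 0.26, product 0.06500; [2] prior 0.2, lik 0.166, product 0.03320; [3] prior 0.35, lik 0.254, product 0.08890; [4] prior 0.2, lik 0.023, product 0.004600.
Normalizing constant = 0.19170; the posterior for Machine 1 is its product over the sum, 0.06500/0.19170 = 0.3391.

Posterior probability ≈ 0.3391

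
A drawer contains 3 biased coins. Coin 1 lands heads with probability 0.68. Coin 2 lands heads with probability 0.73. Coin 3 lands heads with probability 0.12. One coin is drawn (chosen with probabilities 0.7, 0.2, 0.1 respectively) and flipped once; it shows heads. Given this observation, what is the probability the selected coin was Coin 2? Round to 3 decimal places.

Posterior probability ≈ 0.230

P(heads|C1) = 0.68; P(heads|C2) = 0.73; P(heads|C3) = 0.12.
Prior × likelihood for each source: 0.7·0.68=0.4760, 0.2·0.73=0.1460, 0.1·0.12=0.01200. Summing gives P(heads) = 0.63400.
P(Coin 2 | heads) = 0.1460 / 0.63400 = 0.230.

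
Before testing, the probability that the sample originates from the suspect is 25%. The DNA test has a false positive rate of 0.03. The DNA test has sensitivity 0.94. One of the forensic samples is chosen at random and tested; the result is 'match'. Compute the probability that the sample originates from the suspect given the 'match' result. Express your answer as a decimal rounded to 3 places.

P(H | E) ≈ 0.913

Let H be the event that the sample originates from the suspect. P(H) = 0.25, so P(¬H) = 0.75. With E the 'match' result, P(E|H) = 0.94 and P(E|¬H) = 0.03.
P(E) = 0.94·0.25 + 0.03·0.75 = 0.23500 + 0.022500 = 0.25750.
By Bayes' theorem, P(H|E) = 0.23500 / 0.25750 = 0.913.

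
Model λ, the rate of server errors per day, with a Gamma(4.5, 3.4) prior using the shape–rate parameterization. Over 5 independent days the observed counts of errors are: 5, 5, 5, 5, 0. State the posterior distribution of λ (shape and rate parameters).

Posterior: Gamma(shape=24.5, rate=8.4)

Total count ∑xᵢ = 20 over n = 5 days.
Gamma is conjugate to the Poisson likelihood: posterior is Gamma(shape = 4.5+20 = 24.5, rate = 3.4+5 = 8.4).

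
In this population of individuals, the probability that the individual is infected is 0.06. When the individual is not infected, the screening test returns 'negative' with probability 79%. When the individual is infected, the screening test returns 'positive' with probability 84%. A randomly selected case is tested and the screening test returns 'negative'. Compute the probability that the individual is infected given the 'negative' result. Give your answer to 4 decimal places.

P(H | E) ≈ 0.0128

Write H for 'the individual is infected'. Prior odds H:¬H = 0.06/0.94 = 0.063830. For the 'negative' outcome, the likelihood ratio is 0.16/0.79 = 0.20253.
Posterior odds = 0.063830 × 0.20253 = 0.012928, so P(H|E) = 0.012928/(1+0.012928) = 0.0128.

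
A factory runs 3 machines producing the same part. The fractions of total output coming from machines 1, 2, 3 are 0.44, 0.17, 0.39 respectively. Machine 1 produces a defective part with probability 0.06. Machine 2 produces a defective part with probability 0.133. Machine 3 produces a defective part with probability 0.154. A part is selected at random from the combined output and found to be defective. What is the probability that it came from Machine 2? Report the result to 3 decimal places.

Tabulate prior·likelihood by source: [1] prior 0.44, lik 0.06, product 0.02640; [2] prior 0.17, lik 0.133, product 0.02261; [3] prior 0.39, lik 0.154, product 0.06006.
Normalizing constant = 0.10907; the posterior for Machine 2 is its product over the sum, 0.02261/0.10907 = 0.207.

Posterior probability ≈ 0.207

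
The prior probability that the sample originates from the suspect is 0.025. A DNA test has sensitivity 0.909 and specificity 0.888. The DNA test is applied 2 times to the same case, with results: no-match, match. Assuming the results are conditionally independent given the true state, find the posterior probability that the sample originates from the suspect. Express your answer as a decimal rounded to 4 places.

With H the event that the sample originates from the suspect, the joint likelihood of the observed sequence is P(data|H) = 0.091·0.909 = 0.082719 and P(data|¬H) = 0.888·0.112 = 0.099456.
Bayes: P(H|data) = 0.025·0.082719 / (0.025·0.082719 + 0.975·0.099456) = 0.0020680/0.099038 = 0.0209.

Posterior P(H) ≈ 0.0209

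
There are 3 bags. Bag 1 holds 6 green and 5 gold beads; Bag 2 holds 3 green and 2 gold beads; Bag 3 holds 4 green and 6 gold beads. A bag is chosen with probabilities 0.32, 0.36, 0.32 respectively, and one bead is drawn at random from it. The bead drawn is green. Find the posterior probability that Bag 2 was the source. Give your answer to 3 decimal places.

P(green|Bag 1) = 0.5455; P(green|Bag 2) = 0.6; P(green|Bag 3) = 0.4.
Prior × likelihood for each source: 0.32·0.5455=0.1745, 0.36·0.6=0.2160, 0.32·0.4=0.1280. Summing gives P(green) = 0.51855.
P(Bag 2 | green) = 0.2160 / 0.51855 = 0.417.

Posterior probability ≈ 0.417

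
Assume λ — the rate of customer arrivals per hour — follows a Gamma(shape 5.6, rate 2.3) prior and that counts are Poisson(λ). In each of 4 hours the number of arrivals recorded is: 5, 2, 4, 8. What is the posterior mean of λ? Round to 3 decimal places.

Total count ∑xᵢ = 19 over n = 4 hours.
Gamma is conjugate to the Poisson likelihood: posterior is Gamma(shape = 5.6+19 = 24.6, rate = 2.3+4 = 6.3).
E[λ | data] = 24.6/6.3 = 3.905.

Posterior mean ≈ 3.905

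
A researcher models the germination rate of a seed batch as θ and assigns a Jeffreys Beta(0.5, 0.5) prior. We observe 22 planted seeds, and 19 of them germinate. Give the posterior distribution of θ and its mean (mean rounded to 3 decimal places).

Posterior: Beta(19.5, 3.5); mean ≈ 0.848

Observing 19 successes and 3 failures updates Beta(0.5, 0.5) by adding the success and failure counts to the two shape parameters: α = 0.5+19 = 19.5, β = 0.5+3 = 3.5.
Posterior mean = α/(α+β) = 19.5/23 = 0.848.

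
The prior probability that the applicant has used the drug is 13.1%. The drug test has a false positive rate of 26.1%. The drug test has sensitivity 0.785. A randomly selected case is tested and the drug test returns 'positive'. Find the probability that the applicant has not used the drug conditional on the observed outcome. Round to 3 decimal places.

Write H for 'the applicant has used the drug'. Prior odds H:¬H = 0.131/0.869 = 0.15075. For the 'positive' outcome, the likelihood ratio is 0.785/0.261 = 3.0077.
Posterior odds = 0.15075 × 3.0077 = 0.45340, so P(H|E) = 0.45340/(1+0.45340) = 0.312. Then P(¬H|E) = 1 − 0.312 = 0.688.

P(¬H | E) ≈ 0.688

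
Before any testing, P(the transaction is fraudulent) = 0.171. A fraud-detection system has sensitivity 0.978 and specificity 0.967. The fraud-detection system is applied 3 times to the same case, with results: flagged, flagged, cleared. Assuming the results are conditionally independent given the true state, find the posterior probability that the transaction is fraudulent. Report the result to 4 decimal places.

Let H be the event that the transaction is fraudulent; start with P(H) = 0.171. P('flagged'|H) = 0.978, P('flagged'|¬H) = 0.033.
Update on result 1 ('flagged'): P(H) ← 0.978·0.1710 / (0.978·0.1710 + 0.033·0.8290) = 0.16724/0.19459 = 0.8594.
Update on result 2 ('flagged'): P(H) ← 0.978·0.8594 / (0.978·0.8594 + 0.033·0.1406) = 0.84051/0.84515 = 0.9945.
Update on result 3 ('cleared'): P(H) ← 0.022·0.9945 / (0.022·0.9945 + 0.967·0.0055) = 0.021879/0.027187 = 0.8048.

Posterior P(H) ≈ 0.8048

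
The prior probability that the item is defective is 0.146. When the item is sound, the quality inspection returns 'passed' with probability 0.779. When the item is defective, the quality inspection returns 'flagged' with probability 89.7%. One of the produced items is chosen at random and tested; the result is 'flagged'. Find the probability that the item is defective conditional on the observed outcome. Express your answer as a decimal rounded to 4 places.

Write H for 'the item is defective'. Prior odds H:¬H = 0.146/0.854 = 0.17096. For the 'flagged' outcome, the likelihood ratio is 0.897/0.221 = 4.0588.
Posterior odds = 0.17096 × 4.0588 = 0.69390, so P(H|E) = 0.69390/(1+0.69390) = 0.4096.

P(H | E) ≈ 0.4096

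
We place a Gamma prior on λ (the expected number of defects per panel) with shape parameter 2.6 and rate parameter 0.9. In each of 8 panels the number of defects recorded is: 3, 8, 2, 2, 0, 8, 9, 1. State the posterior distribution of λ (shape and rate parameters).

Total count ∑xᵢ = 33 over n = 8 panels.
Gamma is conjugate to the Poisson likelihood: posterior is Gamma(shape = 2.6+33 = 35.6, rate = 0.9+8 = 8.9).

Posterior: Gamma(shape=35.6, rate=8.9)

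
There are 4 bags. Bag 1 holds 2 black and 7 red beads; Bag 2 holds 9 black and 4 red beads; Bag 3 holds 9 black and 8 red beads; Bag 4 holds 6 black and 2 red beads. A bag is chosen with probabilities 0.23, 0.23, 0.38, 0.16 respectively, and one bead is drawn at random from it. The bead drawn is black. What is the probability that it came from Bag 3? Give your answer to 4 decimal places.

P(black|Bag 1) = 0.2222; P(black|Bag 2) = 0.6923; P(black|Bag 3) = 0.5294; P(black|Bag 4) = 0.75.
Prior × likelihood for each source: 0.23·0.2222=0.05111, 0.23·0.6923=0.1592, 0.38·0.5294=0.2012, 0.16·0.75=0.1200. Summing gives P(black) = 0.53152.
P(Bag 3 | black) = 0.2012 / 0.53152 = 0.3785.

Posterior probability ≈ 0.3785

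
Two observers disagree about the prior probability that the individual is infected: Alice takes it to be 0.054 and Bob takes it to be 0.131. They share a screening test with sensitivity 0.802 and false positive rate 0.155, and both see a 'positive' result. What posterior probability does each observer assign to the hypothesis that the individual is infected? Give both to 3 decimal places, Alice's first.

Alice: 0.228; Bob: 0.438

P('+'|H) = 0.802, P('+'|¬H) = 0.155.
Alice: numerator 0.802·0.054 = 0.043308; evidence = 0.043308+0.155·0.946 = 0.18994; posterior = 0.228.
Bob: numerator 0.802·0.131 = 0.10506; evidence = 0.10506+0.155·0.869 = 0.23976; posterior = 0.438.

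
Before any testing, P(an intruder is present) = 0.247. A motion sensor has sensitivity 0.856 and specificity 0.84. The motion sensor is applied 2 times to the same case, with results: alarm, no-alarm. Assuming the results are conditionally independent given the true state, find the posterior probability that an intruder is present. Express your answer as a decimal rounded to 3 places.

Let H be the event that an intruder is present; start with P(H) = 0.247. P('alarm'|H) = 0.856, P('alarm'|¬H) = 0.16.
Update on result 1 ('alarm'): P(H) ← 0.856·0.2470 / (0.856·0.2470 + 0.16·0.7530) = 0.21143/0.33191 = 0.6370.
Update on result 2 ('no-alarm'): P(H) ← 0.144·0.6370 / (0.144·0.6370 + 0.84·0.3630) = 0.091730/0.39664 = 0.2313.

Posterior P(H) ≈ 0.231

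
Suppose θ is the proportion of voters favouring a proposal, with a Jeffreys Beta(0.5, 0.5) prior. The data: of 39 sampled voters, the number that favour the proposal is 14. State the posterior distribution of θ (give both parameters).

Posterior: Beta(14.5, 25.5)

The binomial likelihood is conjugate to the Beta prior: with 14 successes and 25 failures, the posterior is Beta(0.5+14, 0.5+25) = Beta(14.5, 25.5).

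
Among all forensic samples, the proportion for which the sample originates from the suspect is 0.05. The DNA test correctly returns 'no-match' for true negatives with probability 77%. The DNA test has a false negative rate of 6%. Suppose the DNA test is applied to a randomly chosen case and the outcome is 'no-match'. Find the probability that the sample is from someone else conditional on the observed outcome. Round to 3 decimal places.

Let H be the event that the sample originates from the suspect. P(H) = 0.05, so P(¬H) = 0.95. With E the 'no-match' result, P(E|H) = 0.06 and P(E|¬H) = 0.77.
P(E) = 0.06·0.05 + 0.77·0.95 = 0.0030000 + 0.73150 = 0.73450.
By Bayes' theorem, P(H|E) = 0.0030000 / 0.73450 = 0.004. Hence P(¬H|E) = 1 − 0.004 = 0.996.

P(¬H | E) ≈ 0.996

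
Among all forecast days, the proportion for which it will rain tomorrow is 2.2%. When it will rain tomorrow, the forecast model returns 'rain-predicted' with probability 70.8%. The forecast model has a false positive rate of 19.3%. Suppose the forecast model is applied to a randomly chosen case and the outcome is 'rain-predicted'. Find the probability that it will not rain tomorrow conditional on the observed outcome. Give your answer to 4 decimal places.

P(¬H | E) ≈ 0.9238

Let H be the event that it will rain tomorrow. P(H) = 0.022, so P(¬H) = 0.978. With E the 'rain-predicted' result, P(E|H) = 0.708 and P(E|¬H) = 0.193.
P(E) = 0.708·0.022 + 0.193·0.978 = 0.015576 + 0.18875 = 0.20433.
By Bayes' theorem, P(H|E) = 0.015576 / 0.20433 = 0.0762. Hence P(¬H|E) = 1 − 0.0762 = 0.9238.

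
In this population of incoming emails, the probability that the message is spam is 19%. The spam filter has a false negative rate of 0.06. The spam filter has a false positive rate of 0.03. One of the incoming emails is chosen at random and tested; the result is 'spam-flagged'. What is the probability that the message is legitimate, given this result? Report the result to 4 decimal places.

Write H for 'the message is spam'. Prior odds H:¬H = 0.19/0.81 = 0.23457. For the 'spam-flagged' outcome, the likelihood ratio is 0.94/0.03 = 31.333.
Posterior odds = 0.23457 × 31.333 = 7.3498, so P(H|E) = 7.3498/(1+7.3498) = 0.8802. Then P(¬H|E) = 1 − 0.8802 = 0.1198.

P(¬H | E) ≈ 0.1198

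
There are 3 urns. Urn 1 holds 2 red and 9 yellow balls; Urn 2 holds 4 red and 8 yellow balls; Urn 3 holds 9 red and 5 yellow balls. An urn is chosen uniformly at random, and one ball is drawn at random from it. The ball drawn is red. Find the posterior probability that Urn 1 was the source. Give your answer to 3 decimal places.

Posterior probability ≈ 0.157

Tabulate prior·likelihood by source: [1] prior 0.333333, lik 0.1818, product 0.06061; [2] prior 0.333333, lik 0.3333, product 0.1111; [3] prior 0.333333, lik 0.6429, product 0.2143.
Normalizing constant = 0.38600; the posterior for Urn 1 is its product over the sum, 0.06061/0.38600 = 0.157.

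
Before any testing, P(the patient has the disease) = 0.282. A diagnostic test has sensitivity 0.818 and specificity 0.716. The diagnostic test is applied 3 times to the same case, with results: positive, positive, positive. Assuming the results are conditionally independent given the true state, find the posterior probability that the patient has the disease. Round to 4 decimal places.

Posterior P(H) ≈ 0.9037

With H the event that the patient has the disease, the joint likelihood of the observed sequence is P(data|H) = 0.818·0.818·0.818 = 0.54734 and P(data|¬H) = 0.284·0.284·0.284 = 0.022906.
Bayes: P(H|data) = 0.282·0.54734 / (0.282·0.54734 + 0.718·0.022906) = 0.15435/0.17080 = 0.9037.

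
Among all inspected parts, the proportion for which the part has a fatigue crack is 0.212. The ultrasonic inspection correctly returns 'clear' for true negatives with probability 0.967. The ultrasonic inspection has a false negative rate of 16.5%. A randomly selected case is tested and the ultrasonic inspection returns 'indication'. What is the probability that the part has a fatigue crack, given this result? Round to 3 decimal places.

P(H | E) ≈ 0.872

Let H be the event that the part has a fatigue crack. P(H) = 0.212, so P(¬H) = 0.788. With E the 'indication' result, P(E|H) = 0.835 and P(E|¬H) = 0.033.
P(E) = 0.835·0.212 + 0.033·0.788 = 0.17702 + 0.026004 = 0.20302.
By Bayes' theorem, P(H|E) = 0.17702 / 0.20302 = 0.872.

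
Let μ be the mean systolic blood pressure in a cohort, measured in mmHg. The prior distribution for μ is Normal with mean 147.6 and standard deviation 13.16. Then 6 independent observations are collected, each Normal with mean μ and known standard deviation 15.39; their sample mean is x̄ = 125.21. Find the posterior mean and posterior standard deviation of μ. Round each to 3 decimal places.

Posterior mean ≈ 129.366; posterior SD ≈ 5.670

With known σ, the Normal prior is conjugate. Weight on the data is w = (n/σ²)/(n/σ² + 1/τ₀²) = 0.0253323/(0.0253323+0.00577415) = 0.81437.
Posterior mean = w·x̄ + (1−w)·μ₀ = 0.81437·125.21 + 0.18563·147.6 = 129.366. Posterior variance = 1/(0.0253323+0.00577415) = 32.1477, so SD = 5.670.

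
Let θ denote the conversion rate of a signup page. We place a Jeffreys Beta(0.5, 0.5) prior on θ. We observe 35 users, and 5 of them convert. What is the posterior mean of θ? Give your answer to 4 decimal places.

Posterior mean ≈ 0.1528

Observing 5 successes and 30 failures updates Beta(0.5, 0.5) by adding the success and failure counts to the two shape parameters: α = 0.5+5 = 5.5, β = 0.5+30 = 30.5.
E[θ | data] = 5.5/(5.5+30.5) = 0.1528.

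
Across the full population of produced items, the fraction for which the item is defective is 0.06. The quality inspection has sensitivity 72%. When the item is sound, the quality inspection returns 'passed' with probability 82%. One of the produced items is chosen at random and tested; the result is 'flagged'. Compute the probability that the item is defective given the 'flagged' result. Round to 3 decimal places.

Let H be the event that the item is defective. P(H) = 0.06, so P(¬H) = 0.94. With E the 'flagged' result, P(E|H) = 0.72 and P(E|¬H) = 0.18.
P(E) = 0.72·0.06 + 0.18·0.94 = 0.043200 + 0.16920 = 0.21240.
By Bayes' theorem, P(H|E) = 0.043200 / 0.21240 = 0.203.

P(H | E) ≈ 0.203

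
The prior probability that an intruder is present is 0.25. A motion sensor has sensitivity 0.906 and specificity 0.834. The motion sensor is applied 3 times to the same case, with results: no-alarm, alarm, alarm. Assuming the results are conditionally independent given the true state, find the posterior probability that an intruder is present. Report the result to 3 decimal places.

Posterior P(H) ≈ 0.528

With H the event that an intruder is present, the joint likelihood of the observed sequence is P(data|H) = 0.094·0.906·0.906 = 0.077159 and P(data|¬H) = 0.834·0.166·0.166 = 0.022982.
Bayes: P(H|data) = 0.25·0.077159 / (0.25·0.077159 + 0.75·0.022982) = 0.019290/0.036526 = 0.5281.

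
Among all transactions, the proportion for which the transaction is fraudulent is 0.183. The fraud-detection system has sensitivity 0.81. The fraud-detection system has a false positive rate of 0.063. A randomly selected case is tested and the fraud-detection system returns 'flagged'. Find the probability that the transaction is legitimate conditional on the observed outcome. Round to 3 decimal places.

Write H for 'the transaction is fraudulent'. Prior odds H:¬H = 0.183/0.817 = 0.22399. For the 'flagged' outcome, the likelihood ratio is 0.81/0.063 = 12.857.
Posterior odds = 0.22399 × 12.857 = 2.8799, so P(H|E) = 2.8799/(1+2.8799) = 0.742. Then P(¬H|E) = 1 − 0.742 = 0.258.

P(¬H | E) ≈ 0.258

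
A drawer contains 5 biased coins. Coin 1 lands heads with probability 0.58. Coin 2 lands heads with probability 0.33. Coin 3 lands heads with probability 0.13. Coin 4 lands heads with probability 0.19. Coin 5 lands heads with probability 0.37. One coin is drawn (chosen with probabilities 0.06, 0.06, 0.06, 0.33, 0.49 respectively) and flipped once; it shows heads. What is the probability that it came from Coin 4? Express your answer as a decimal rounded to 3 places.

Posterior probability ≈ 0.205

P(heads|C1) = 0.58; P(heads|C2) = 0.33; P(heads|C3) = 0.13; P(heads|C4) = 0.19; P(heads|C5) = 0.37.
Prior × likelihood for each source: 0.06·0.58=0.03480, 0.06·0.33=0.01980, 0.06·0.13=0.007800, 0.33·0.19=0.06270, 0.49·0.37=0.1813. Summing gives P(heads) = 0.30640.
P(Coin 4 | heads) = 0.06270 / 0.30640 = 0.205.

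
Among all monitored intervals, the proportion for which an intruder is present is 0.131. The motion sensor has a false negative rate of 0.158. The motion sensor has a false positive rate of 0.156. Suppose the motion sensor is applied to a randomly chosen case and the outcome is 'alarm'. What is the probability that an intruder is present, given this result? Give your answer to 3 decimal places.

P(H | E) ≈ 0.449

Let H be the event that an intruder is present. P(H) = 0.131, so P(¬H) = 0.869. With E the 'alarm' result, P(E|H) = 0.842 and P(E|¬H) = 0.156.
P(E) = 0.842·0.131 + 0.156·0.869 = 0.11030 + 0.13556 = 0.24587.
By Bayes' theorem, P(H|E) = 0.11030 / 0.24587 = 0.449.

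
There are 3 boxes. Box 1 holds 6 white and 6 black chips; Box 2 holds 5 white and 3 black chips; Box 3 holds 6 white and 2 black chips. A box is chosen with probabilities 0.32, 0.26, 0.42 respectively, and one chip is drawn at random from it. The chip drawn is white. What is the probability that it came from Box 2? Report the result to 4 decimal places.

P(white|Box 1) = 0.5; P(white|Box 2) = 0.625; P(white|Box 3) = 0.75.
Prior × likelihood for each source: 0.32·0.5=0.1600, 0.26·0.625=0.1625, 0.42·0.75=0.3150. Summing gives P(white) = 0.63750.
P(Box 2 | white) = 0.1625 / 0.63750 = 0.2549.

Posterior probability ≈ 0.2549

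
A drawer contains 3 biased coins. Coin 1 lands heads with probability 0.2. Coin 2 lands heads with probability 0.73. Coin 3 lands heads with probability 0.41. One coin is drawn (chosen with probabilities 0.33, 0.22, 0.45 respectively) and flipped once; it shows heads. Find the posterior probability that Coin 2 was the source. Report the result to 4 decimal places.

Tabulate prior·likelihood by source: [1] prior 0.33, lik 0.2, product 0.06600; [2] prior 0.22, lik 0.73, product 0.1606; [3] prior 0.45, lik 0.41, product 0.1845.
Normalizing constant = 0.41110; the posterior for Coin 2 is its product over the sum, 0.1606/0.41110 = 0.3907.

Posterior probability ≈ 0.3907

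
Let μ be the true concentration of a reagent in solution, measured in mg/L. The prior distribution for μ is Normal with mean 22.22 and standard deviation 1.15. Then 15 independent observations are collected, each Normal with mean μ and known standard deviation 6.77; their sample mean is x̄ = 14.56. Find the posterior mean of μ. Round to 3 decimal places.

With known σ, the Normal prior is conjugate. Weight on the data is w = (n/σ²)/(n/σ² + 1/τ₀²) = 0.327276/(0.327276+0.756144) = 0.30208.
Posterior mean = w·x̄ + (1−w)·μ₀ = 0.30208·14.56 + 0.69792·22.22 = 19.906.

Posterior mean ≈ 19.906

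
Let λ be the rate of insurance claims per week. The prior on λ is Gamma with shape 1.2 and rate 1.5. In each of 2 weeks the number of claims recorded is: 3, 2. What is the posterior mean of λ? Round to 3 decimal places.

The Poisson likelihood adds the total count to the shape and the number of exposure periods to the rate. Here ∑xᵢ = 5 and n = 2, so shape 1.2→6.2 and rate 1.5→3.5.
E[λ | data] = 6.2/3.5 = 1.771.

Posterior mean ≈ 1.771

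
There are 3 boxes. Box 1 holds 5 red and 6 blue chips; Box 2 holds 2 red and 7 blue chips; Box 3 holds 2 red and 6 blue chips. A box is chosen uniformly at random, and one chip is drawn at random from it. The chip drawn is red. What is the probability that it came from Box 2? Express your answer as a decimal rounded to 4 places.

Posterior probability ≈ 0.2398

Tabulate prior·likelihood by source: [1] prior 0.333333, lik 0.4545, product 0.1515; [2] prior 0.333333, lik 0.2222, product 0.07407; [3] prior 0.333333, lik 0.25, product 0.08333.
Normalizing constant = 0.30892; the posterior for Box 2 is its product over the sum, 0.07407/0.30892 = 0.2398.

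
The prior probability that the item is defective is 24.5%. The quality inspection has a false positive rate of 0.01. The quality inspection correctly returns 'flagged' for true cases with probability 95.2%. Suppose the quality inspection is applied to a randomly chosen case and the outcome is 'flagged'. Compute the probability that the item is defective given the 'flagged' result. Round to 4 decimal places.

Let H be the event that the item is defective. P(H) = 0.245, so P(¬H) = 0.755. With E the 'flagged' result, P(E|H) = 0.952 and P(E|¬H) = 0.01.
P(E) = 0.952·0.245 + 0.01·0.755 = 0.23324 + 0.0075500 = 0.24079.
By Bayes' theorem, P(H|E) = 0.23324 / 0.24079 = 0.9686.

P(H | E) ≈ 0.9686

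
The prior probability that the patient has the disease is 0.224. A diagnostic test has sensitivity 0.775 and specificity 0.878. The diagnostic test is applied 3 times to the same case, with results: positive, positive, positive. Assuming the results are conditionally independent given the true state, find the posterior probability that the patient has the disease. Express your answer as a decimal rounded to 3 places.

Let H be the event that the patient has the disease; start with P(H) = 0.224. P('positive'|H) = 0.775, P('positive'|¬H) = 0.122.
Update on result 1 ('positive'): P(H) ← 0.775·0.2240 / (0.775·0.2240 + 0.122·0.7760) = 0.17360/0.26827 = 0.6471.
Update on result 2 ('positive'): P(H) ← 0.775·0.6471 / (0.775·0.6471 + 0.122·0.3529) = 0.50151/0.54456 = 0.9209.
Update on result 3 ('positive'): P(H) ← 0.775·0.9209 / (0.775·0.9209 + 0.122·0.0791) = 0.71373/0.72337 = 0.9867.

Posterior P(H) ≈ 0.987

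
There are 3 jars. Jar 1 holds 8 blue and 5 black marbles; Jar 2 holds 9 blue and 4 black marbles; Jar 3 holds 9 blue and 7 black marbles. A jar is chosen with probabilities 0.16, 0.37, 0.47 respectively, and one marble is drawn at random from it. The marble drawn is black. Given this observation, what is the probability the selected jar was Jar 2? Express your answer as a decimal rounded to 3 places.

P(black|Jar 1) = 0.3846; P(black|Jar 2) = 0.3077; P(black|Jar 3) = 0.4375.
Prior × likelihood for each source: 0.16·0.3846=0.06154, 0.37·0.3077=0.1138, 0.47·0.4375=0.2056. Summing gives P(black) = 0.38101.
P(Jar 2 | black) = 0.1138 / 0.38101 = 0.299.

Posterior probability ≈ 0.299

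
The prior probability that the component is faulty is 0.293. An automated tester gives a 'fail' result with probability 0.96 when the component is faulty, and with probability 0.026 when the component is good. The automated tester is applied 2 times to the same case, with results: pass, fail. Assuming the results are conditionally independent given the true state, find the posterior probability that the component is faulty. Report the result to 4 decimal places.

Posterior P(H) ≈ 0.3859

With H the event that the component is faulty, the joint likelihood of the observed sequence is P(data|H) = 0.04·0.96 = 0.038400 and P(data|¬H) = 0.974·0.026 = 0.025324.
Bayes: P(H|data) = 0.293·0.038400 / (0.293·0.038400 + 0.707·0.025324) = 0.011251/0.029155 = 0.3859.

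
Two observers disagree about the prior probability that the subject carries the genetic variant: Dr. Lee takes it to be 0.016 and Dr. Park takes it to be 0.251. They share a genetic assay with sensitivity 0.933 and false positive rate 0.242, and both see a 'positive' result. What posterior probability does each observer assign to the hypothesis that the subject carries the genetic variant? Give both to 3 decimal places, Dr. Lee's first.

Dr. Lee: 0.059; Dr. Park: 0.564

The likelihood ratio for a 'positive' result is 0.933/0.242 = 3.8554.
Dr. Lee: prior odds 0.016/0.984 = 0.016260; posterior odds 0.062689; posterior probability 0.059.
Dr. Park: prior odds 0.251/0.749 = 0.33511; posterior odds 1.2920; posterior probability 0.564.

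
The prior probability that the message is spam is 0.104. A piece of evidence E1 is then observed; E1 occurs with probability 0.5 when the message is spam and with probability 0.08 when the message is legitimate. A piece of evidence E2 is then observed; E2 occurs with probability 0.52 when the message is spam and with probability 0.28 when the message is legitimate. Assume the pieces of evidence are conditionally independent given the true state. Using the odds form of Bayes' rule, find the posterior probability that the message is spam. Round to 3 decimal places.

Posterior probability ≈ 0.574

Prior odds = 0.104/(1−0.104) = 0.11607. In log-odds, ln(0.11607) = -2.1535.
Add log likelihood ratios: ln(6.2500) + ln(1.8571) = 2.4516.
Posterior log-odds = 0.29807, so posterior odds = exp(0.29807) = 1.3473. Converting, P(H|E) = 1.3473/2.3473 = 0.574.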